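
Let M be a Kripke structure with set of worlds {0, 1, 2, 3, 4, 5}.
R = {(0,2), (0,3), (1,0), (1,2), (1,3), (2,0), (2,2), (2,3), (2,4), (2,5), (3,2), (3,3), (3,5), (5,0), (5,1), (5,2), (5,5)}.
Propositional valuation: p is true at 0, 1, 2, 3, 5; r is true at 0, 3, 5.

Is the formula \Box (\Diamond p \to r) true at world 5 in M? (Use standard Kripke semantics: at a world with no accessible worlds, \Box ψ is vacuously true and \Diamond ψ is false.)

No

At 5: \Box (\Diamond p \to r) requires \Diamond p \to r at every successor {0, 1, 2, 5}.
  \Diamond p \to r fails at 1, so \Box (\Diamond p \to r) is false at 5.
    At 1: \Diamond p is true, r is false, so \Diamond p \to r is false.
      At 1: \Diamond p requires p at some successor in {0, 2, 3}.
        p holds at 0, so \Diamond p is true at 1.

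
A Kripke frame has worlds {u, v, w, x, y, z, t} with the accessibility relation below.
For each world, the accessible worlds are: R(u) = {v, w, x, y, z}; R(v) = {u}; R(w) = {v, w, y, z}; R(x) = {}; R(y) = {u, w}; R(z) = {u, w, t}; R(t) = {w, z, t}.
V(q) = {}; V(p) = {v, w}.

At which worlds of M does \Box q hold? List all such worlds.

x

Let φ = \Box q. Evaluate φ at each world:
  u (successors {v, w, x, y, z}): φ is false.
  v (successors {u}): φ is false.
  w (successors {v, w, y, z}): φ is false.
  x (successors ∅): φ is true.
  y (successors {u, w}): φ is false.
  z (successors {u, w, t}): φ is false.
  t (successors {w, z, t}): φ is false.
For instance, at w:
  At w: \Box q requires q at every successor {v, w, y, z}.
    q fails at v, so \Box q is false at w.
Satisfying worlds: {x}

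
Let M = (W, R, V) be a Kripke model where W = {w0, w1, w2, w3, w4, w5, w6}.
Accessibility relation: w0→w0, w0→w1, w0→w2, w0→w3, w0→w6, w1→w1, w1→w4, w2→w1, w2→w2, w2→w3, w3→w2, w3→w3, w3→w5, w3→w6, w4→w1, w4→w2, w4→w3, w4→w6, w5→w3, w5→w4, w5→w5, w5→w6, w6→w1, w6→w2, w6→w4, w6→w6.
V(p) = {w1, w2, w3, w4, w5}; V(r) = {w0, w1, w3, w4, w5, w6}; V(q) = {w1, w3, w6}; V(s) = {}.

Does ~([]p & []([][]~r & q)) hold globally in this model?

Let φ = ~([]p & []([][]~r & q)). Evaluate φ at each world:
  w0 (successors {w0, w1, w2, w3, w6}): φ is true.
  w1 (successors {w1, w4}): φ is true.
  w2 (successors {w1, w2, w3}): φ is true.
  w3 (successors {w2, w3, w5, w6}): φ is true.
  w4 (successors {w1, w2, w3, w6}): φ is true.
  w5 (successors {w3, w4, w5, w6}): φ is true.
  w6 (successors {w1, w2, w4, w6}): φ is true.
For instance, at w5:
  At w5: []p & []([][]~r & q) is false, so ~([]p & []([][]~r & q)) is true.
    At w5: []p is false, []([][]~r & q) is false, so []p & []([][]~r & q) is false.
      At w5: []p requires p at every successor {w3, w4, w5, w6}.
        p fails at w6, so []p is false at w5.
      At w5: []([][]~r & q) requires [][]~r & q at every successor {w3, w4, w5, w6}.
        [][]~r & q fails at w3, so []([][]~r & q) is false at w5.

Yes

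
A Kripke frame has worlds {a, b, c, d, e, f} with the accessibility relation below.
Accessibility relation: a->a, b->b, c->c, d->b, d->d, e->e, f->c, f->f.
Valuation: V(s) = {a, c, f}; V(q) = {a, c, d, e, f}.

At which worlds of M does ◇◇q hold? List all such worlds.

a, c, d, e, f

Let φ = ◇◇q. Evaluate φ at each world:
  a (successors {a}): φ is true.
  b (successors {b}): φ is false.
  c (successors {c}): φ is true.
  d (successors {b, d}): φ is true.
  e (successors {e}): φ is true.
  f (successors {c, f}): φ is true.
For instance, at c:
  At c: ◇◇q requires ◇q at some successor in {c}.
    ◇q holds at c, so ◇◇q is true at c.
      At c: ◇q requires q at some successor in {c}.
        q holds at c, so ◇q is true at c.
Satisfying worlds: {a, c, d, e, f}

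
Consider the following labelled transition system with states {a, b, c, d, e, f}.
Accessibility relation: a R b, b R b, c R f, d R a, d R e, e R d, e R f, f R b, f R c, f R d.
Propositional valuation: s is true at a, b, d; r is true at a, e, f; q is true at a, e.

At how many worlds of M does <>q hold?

1

Let φ = <>q. Evaluate φ at each world:
  a (successors {b}): φ is false.
  b (successors {b}): φ is false.
  c (successors {f}): φ is false.
  d (successors {a, e}): φ is true.
  e (successors {d, f}): φ is false.
  f (successors {b, c, d}): φ is false.
For instance, at b:
  At b: <>q requires q at some successor in {b}.
    At b: q is false.
  So <>q is false at b.
Satisfying worlds: {d}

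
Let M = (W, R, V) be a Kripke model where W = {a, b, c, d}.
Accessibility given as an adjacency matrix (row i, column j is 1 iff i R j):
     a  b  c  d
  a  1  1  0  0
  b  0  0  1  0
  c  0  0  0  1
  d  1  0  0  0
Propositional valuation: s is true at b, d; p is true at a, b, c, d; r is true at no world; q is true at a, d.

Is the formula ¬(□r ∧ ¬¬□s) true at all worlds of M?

Yes

Recall that □ψ holds at a world iff ψ holds at every accessible world, and ◇ψ holds iff ψ holds at some accessible world.
Let φ = ¬(□r ∧ ¬¬□s). Evaluate φ at each world:
  a (successors {a, b}): φ is true.
  b (successors {c}): φ is true.
  c (successors {d}): φ is true.
  d (successors {a}): φ is true.
For instance, at b:
  At b: □r ∧ ¬¬□s is false, so ¬(□r ∧ ¬¬□s) is true.
    At b: □r is false, ¬¬□s is false, so □r ∧ ¬¬□s is false.
      At b: □r requires r at every successor {c}.
        r fails at c, so □r is false at b.
      At b: ¬□s is true, so ¬¬□s is false.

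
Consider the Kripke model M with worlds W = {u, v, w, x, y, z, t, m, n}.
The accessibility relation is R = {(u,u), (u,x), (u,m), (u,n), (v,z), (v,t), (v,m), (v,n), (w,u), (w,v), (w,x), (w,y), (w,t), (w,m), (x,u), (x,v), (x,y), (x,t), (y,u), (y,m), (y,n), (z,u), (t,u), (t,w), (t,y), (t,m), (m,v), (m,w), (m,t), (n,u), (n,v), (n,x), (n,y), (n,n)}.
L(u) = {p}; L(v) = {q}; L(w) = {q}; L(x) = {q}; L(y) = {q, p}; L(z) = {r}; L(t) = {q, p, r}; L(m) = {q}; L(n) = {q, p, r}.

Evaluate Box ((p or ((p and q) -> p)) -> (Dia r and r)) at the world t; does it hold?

No

At t: Box ((p or ((p and q) -> p)) -> (Dia r and r)) requires (p or ((p and q) -> p)) -> (Dia r and r) at every successor {u, w, y, m}.
  (p or ((p and q) -> p)) -> (Dia r and r) fails at u, so Box ((p or ((p and q) -> p)) -> (Dia r and r)) is false at t.
    At u: p or ((p and q) -> p) is true, Dia r and r is false, so (p or ((p and q) -> p)) -> (Dia r and r) is false.
      At u: Dia r is true, r is false, so Dia r and r is false.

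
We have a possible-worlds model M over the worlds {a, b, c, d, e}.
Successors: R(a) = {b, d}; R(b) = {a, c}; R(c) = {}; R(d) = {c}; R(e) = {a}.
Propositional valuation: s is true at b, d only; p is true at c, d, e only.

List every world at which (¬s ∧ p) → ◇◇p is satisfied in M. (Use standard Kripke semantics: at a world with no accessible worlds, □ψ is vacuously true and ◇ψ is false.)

a, b, d, e

Let φ = (¬s ∧ p) → ◇◇p. Evaluate φ at each world:
  a (successors {b, d}): φ is true.
  b (successors {a, c}): φ is true.
  c (successors ∅): φ is false.
  d (successors {c}): φ is true.
  e (successors {a}): φ is true.
For instance, at b:
  At b: ¬s ∧ p is false, ◇◇p is true, so (¬s ∧ p) → ◇◇p is true.
    At b: ◇◇p requires ◇p at some successor in {a, c}.
      ◇p holds at a, so ◇◇p is true at b.
Satisfying worlds: {a, b, d, e}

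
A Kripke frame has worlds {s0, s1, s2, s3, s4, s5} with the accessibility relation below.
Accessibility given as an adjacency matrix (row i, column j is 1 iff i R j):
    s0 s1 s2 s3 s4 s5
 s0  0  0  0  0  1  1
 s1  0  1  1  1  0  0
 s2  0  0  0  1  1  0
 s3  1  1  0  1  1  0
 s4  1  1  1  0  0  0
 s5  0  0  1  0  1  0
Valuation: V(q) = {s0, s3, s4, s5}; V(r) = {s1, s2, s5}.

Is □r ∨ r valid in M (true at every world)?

No

Let φ = □r ∨ r. Evaluate φ at each world:
  s0 (successors {s4, s5}): φ is false.
  s1 (successors {s1, s2, s3}): φ is true.
  s2 (successors {s3, s4}): φ is true.
  s3 (successors {s0, s1, s3, s4}): φ is false.
  s4 (successors {s0, s1, s2}): φ is false.
  s5 (successors {s2, s4}): φ is true.
Detail at s0 (counterexample):
  At s0: □r is false, r is false, so □r ∨ r is false.
    At s0: □r requires r at every successor {s4, s5}.
      r fails at s4, so □r is false at s0.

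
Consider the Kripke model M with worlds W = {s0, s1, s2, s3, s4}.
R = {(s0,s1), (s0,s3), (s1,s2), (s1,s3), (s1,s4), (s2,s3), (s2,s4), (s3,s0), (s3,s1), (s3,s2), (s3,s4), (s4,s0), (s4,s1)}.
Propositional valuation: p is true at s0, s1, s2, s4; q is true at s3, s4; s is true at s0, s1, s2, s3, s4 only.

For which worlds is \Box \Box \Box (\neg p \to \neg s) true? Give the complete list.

Recall that \Box ψ holds at a world iff ψ holds at every accessible world, and \Diamond ψ holds iff ψ holds at some accessible world.
Let φ = \Box \Box \Box (\neg p \to \neg s). Evaluate φ at each world:
  s0 (successors {s1, s3}): φ is false.
  s1 (successors {s2, s3, s4}): φ is false.
  s2 (successors {s3, s4}): φ is false.
  s3 (successors {s0, s1, s2, s4}): φ is false.
  s4 (successors {s0, s1}): φ is false.
For instance, at s0:
  At s0: \Box \Box \Box (\neg p \to \neg s) requires \Box \Box (\neg p \to \neg s) at every successor {s1, s3}.
    \Box \Box (\neg p \to \neg s) fails at s1, so \Box \Box \Box (\neg p \to \neg s) is false at s0.
      At s1: \Box \Box (\neg p \to \neg s) requires \Box (\neg p \to \neg s) at every successor {s2, s3, s4}.
        \Box (\neg p \to \neg s) fails at s2, so \Box \Box (\neg p \to \neg s) is false at s1.
Satisfying worlds: none.

none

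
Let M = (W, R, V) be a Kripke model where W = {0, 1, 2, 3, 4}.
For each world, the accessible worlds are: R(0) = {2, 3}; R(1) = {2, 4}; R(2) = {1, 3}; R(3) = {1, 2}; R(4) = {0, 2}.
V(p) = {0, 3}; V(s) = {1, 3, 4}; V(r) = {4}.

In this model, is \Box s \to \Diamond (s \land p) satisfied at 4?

Yes

At 4: \Box s is false, \Diamond (s \land p) is false, so \Box s \to \Diamond (s \land p) is true.
  At 4: \Box s requires s at every successor {0, 2}.
    s fails at 0, so \Box s is false at 4.
  At 4: \Diamond (s \land p) requires s \land p at some successor in {0, 2}.
    At 0: s \land p is false.
    At 2: s \land p is false.
  So \Diamond (s \land p) is false at 4.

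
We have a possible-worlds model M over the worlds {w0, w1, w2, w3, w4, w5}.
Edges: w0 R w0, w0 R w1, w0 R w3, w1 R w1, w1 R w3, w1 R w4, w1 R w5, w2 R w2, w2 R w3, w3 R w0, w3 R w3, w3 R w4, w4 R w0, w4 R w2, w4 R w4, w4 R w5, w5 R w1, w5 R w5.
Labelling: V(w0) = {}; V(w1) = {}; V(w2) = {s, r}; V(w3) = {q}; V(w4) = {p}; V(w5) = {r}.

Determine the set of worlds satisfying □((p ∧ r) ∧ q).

Let φ = □((p ∧ r) ∧ q). Evaluate φ at each world:
  w0 (successors {w0, w1, w3}): φ is false.
  w1 (successors {w1, w3, w4, w5}): φ is false.
  w2 (successors {w2, w3}): φ is false.
  w3 (successors {w0, w3, w4}): φ is false.
  w4 (successors {w0, w2, w4, w5}): φ is false.
  w5 (successors {w1, w5}): φ is false.
For instance, at w0:
  At w0: □((p ∧ r) ∧ q) requires (p ∧ r) ∧ q at every successor {w0, w1, w3}.
    (p ∧ r) ∧ q fails at w0, so □((p ∧ r) ∧ q) is false at w0.
Satisfying worlds: none.

none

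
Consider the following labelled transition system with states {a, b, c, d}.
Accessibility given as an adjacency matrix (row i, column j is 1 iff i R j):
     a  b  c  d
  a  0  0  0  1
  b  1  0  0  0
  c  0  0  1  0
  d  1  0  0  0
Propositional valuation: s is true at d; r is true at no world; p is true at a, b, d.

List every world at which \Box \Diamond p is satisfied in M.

Let φ = \Box \Diamond p. Evaluate φ at each world:
  a (successors {d}): φ is true.
  b (successors {a}): φ is true.
  c (successors {c}): φ is false.
  d (successors {a}): φ is true.
For instance, at b:
  At b: \Box \Diamond p requires \Diamond p at every successor {a}.
      At a: \Diamond p requires p at some successor in {d}.
        p holds at d, so \Diamond p is true at a.
  So \Box \Diamond p is true at b.
Satisfying worlds: {a, b, d}

a, b, d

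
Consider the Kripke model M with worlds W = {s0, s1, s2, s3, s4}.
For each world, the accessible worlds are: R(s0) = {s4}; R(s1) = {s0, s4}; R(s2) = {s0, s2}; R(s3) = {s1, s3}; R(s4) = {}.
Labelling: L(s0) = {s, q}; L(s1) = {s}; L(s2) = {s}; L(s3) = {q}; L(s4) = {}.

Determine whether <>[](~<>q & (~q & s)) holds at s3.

Recall that []ψ holds at a world iff ψ holds at every accessible world, and <>ψ holds iff ψ holds at some accessible world.
At s3: <>[](~<>q & (~q & s)) requires [](~<>q & (~q & s)) at some successor in {s1, s3}.
  At s1: [](~<>q & (~q & s)) is false.
  At s3: [](~<>q & (~q & s)) is false.
So <>[](~<>q & (~q & s)) is false at s3.

No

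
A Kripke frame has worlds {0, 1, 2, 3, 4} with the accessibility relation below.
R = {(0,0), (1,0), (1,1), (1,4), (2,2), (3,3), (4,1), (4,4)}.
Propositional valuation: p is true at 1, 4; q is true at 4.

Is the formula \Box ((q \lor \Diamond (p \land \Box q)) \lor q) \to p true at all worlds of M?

Yes

Let φ = \Box ((q \lor \Diamond (p \land \Box q)) \lor q) \to p. Evaluate φ at each world:
  0 (successors {0}): φ is true.
  1 (successors {0, 1, 4}): φ is true.
  2 (successors {2}): φ is true.
  3 (successors {3}): φ is true.
  4 (successors {1, 4}): φ is true.
For instance, at 1:
  At 1: \Box ((q \lor \Diamond (p \land \Box q)) \lor q) is false, p is true, so \Box ((q \lor \Diamond (p \land \Box q)) \lor q) \to p is true.
    At 1: \Box ((q \lor \Diamond (p \land \Box q)) \lor q) requires (q \lor \Diamond (p \land \Box q)) \lor q at every successor {0, 1, 4}.
      (q \lor \Diamond (p \land \Box q)) \lor q fails at 0, so \Box ((q \lor \Diamond (p \land \Box q)) \lor q) is false at 1.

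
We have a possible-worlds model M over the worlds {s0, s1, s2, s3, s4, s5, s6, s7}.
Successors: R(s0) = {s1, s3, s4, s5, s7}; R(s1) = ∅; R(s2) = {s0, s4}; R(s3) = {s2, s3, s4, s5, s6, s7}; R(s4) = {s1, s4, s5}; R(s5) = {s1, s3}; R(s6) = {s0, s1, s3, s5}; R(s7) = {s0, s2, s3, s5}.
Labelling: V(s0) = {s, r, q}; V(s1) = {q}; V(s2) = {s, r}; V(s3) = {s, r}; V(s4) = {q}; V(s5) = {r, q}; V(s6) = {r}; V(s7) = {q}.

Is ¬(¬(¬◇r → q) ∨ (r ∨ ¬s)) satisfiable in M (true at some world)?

No

Let φ = ¬(¬(¬◇r → q) ∨ (r ∨ ¬s)). Evaluate φ at each world:
  s0 (successors {s1, s3, s4, s5, s7}): φ is false.
  s1 (successors ∅): φ is false.
  s2 (successors {s0, s4}): φ is false.
  s3 (successors {s2, s3, s4, s5, s6, s7}): φ is false.
  s4 (successors {s1, s4, s5}): φ is false.
  s5 (successors {s1, s3}): φ is false.
  s6 (successors {s0, s1, s3, s5}): φ is false.
  s7 (successors {s0, s2, s3, s5}): φ is false.
For instance, at s3:
  At s3: ¬(¬◇r → q) ∨ (r ∨ ¬s) is true, so ¬(¬(¬◇r → q) ∨ (r ∨ ¬s)) is false.
    At s3: ¬(¬◇r → q) is false, r ∨ ¬s is true, so ¬(¬◇r → q) ∨ (r ∨ ¬s) is true.
      At s3: ¬◇r → q is true, so ¬(¬◇r → q) is false.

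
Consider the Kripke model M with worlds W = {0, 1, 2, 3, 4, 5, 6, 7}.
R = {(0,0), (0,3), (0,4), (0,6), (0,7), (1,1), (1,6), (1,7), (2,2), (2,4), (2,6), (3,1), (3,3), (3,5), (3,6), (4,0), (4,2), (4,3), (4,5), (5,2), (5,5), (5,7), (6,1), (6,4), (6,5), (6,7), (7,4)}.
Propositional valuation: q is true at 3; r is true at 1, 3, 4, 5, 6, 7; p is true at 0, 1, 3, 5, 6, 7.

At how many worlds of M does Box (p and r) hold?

Let φ = Box (p and r). Evaluate φ at each world:
  0 (successors {0, 3, 4, 6, 7}): φ is false.
  1 (successors {1, 6, 7}): φ is true.
  2 (successors {2, 4, 6}): φ is false.
  3 (successors {1, 3, 5, 6}): φ is true.
  4 (successors {0, 2, 3, 5}): φ is false.
  5 (successors {2, 5, 7}): φ is false.
  6 (successors {1, 4, 5, 7}): φ is false.
  7 (successors {4}): φ is false.
For instance, at 3:
  At 3: Box (p and r) requires p and r at every successor {1, 3, 5, 6}.
    At 1: p and r is true.
    At 3: p and r is true.
    At 5: p and r is true.
    At 6: p and r is true.
  So Box (p and r) is true at 3.
Satisfying worlds: {1, 3}

2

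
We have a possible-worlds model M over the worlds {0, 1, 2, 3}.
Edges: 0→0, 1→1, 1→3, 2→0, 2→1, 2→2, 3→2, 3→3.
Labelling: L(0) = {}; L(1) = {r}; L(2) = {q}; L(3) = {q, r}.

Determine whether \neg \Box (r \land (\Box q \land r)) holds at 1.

Recall that \Box ψ holds at a world iff ψ holds at every accessible world, and \Diamond ψ holds iff ψ holds at some accessible world.
At 1: \Box (r \land (\Box q \land r)) is false, so \neg \Box (r \land (\Box q \land r)) is true.
  At 1: \Box (r \land (\Box q \land r)) requires r \land (\Box q \land r) at every successor {1, 3}.
    r \land (\Box q \land r) fails at 1, so \Box (r \land (\Box q \land r)) is false at 1.
      At 1: r is true, \Box q \land r is false, so r \land (\Box q \land r) is false.

Yes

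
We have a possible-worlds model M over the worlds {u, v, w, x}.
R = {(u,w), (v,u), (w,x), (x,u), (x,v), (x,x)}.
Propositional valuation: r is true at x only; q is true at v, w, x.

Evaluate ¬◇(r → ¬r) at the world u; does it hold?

Recall that ◇ψ holds at a world iff ψ holds at some accessible world.
At u: ◇(r → ¬r) is true, so ¬◇(r → ¬r) is false.
  At u: ◇(r → ¬r) requires r → ¬r at some successor in {w}.
    r → ¬r holds at w, so ◇(r → ¬r) is true at u.

No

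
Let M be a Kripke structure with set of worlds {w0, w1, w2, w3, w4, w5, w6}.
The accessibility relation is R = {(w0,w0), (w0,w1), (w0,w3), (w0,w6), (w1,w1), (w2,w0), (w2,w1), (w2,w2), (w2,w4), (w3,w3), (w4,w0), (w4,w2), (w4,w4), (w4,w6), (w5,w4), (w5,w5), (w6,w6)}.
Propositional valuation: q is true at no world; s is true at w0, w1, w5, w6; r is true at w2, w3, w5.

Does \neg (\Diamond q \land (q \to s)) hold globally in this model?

Yes

Recall that \Diamond ψ holds at a world iff ψ holds at some accessible world.
Let φ = \neg (\Diamond q \land (q \to s)). Evaluate φ at each world:
  w0 (successors {w0, w1, w3, w6}): φ is true.
  w1 (successors {w1}): φ is true.
  w2 (successors {w0, w1, w2, w4}): φ is true.
  w3 (successors {w3}): φ is true.
  w4 (successors {w0, w2, w4, w6}): φ is true.
  w5 (successors {w4, w5}): φ is true.
  w6 (successors {w6}): φ is true.
For instance, at w5:
  At w5: \Diamond q \land (q \to s) is false, so \neg (\Diamond q \land (q \to s)) is true.
    At w5: \Diamond q is false, q \to s is true, so \Diamond q \land (q \to s) is false.
      At w5: \Diamond q requires q at some successor in {w4, w5}.
        At w4: q is false.
        At w5: q is false.
      So \Diamond q is false at w5.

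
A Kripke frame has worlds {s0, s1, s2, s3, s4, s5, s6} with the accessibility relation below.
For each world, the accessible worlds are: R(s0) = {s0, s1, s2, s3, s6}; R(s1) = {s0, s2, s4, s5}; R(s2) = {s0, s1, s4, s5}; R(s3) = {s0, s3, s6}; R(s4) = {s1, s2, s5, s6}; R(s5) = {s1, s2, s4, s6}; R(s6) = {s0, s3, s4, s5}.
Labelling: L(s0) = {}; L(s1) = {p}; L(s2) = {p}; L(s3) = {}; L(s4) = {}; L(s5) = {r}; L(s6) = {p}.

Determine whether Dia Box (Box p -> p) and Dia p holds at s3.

Yes

At s3: Dia Box (Box p -> p) is true, Dia p is true, so Dia Box (Box p -> p) and Dia p is true.
  At s3: Dia Box (Box p -> p) requires Box (Box p -> p) at some successor in {s0, s3, s6}.
    Box (Box p -> p) holds at s0, so Dia Box (Box p -> p) is true at s3.
      At s0: Box (Box p -> p) requires Box p -> p at every successor {s0, s1, s2, s3, s6}.
        At s0: Box p -> p is true.
        At s1: Box p -> p is true.
        At s2: Box p -> p is true.
        At s3: Box p -> p is true.
        At s6: Box p -> p is true.
      So Box (Box p -> p) is true at s0.
  At s3: Dia p requires p at some successor in {s0, s3, s6}.
    p holds at s6, so Dia p is true at s3.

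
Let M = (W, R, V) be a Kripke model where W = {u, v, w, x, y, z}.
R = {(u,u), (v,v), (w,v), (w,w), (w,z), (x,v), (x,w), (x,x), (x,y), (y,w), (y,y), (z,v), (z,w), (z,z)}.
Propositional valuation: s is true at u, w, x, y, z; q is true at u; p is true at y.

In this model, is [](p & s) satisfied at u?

At u: [](p & s) requires p & s at every successor {u}.
  p & s fails at u, so [](p & s) is false at u.

No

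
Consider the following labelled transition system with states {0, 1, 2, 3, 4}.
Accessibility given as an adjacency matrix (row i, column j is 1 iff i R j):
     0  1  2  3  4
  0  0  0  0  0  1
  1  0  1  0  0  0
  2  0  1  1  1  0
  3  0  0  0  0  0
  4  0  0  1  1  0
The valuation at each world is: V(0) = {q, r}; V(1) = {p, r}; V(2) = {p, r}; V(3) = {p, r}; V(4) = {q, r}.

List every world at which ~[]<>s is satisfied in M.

0, 1, 2, 4

Let φ = ~[]<>s. Evaluate φ at each world:
  0 (successors {4}): φ is true.
  1 (successors {1}): φ is true.
  2 (successors {1, 2, 3}): φ is true.
  3 (successors ∅): φ is false.
  4 (successors {2, 3}): φ is true.
For instance, at 2:
  At 2: []<>s is false, so ~[]<>s is true.
    At 2: []<>s requires <>s at every successor {1, 2, 3}.
      <>s fails at 1, so []<>s is false at 2.
Satisfying worlds: {0, 1, 2, 4}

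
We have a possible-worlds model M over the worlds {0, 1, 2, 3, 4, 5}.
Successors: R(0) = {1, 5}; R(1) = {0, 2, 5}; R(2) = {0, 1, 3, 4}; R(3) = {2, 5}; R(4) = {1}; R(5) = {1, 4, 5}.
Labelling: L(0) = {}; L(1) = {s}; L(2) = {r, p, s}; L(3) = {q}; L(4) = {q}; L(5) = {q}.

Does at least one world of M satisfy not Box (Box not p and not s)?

Yes

Let φ = not Box (Box not p and not s). Evaluate φ at each world:
  0 (successors {1, 5}): φ is true.
  1 (successors {0, 2, 5}): φ is true.
  2 (successors {0, 1, 3, 4}): φ is true.
  3 (successors {2, 5}): φ is true.
  4 (successors {1}): φ is true.
  5 (successors {1, 4, 5}): φ is true.
Detail at 0 (witness):
  At 0: Box (Box not p and not s) is false, so not Box (Box not p and not s) is true.
    At 0: Box (Box not p and not s) requires Box not p and not s at every successor {1, 5}.
      Box not p and not s fails at 1, so Box (Box not p and not s) is false at 0.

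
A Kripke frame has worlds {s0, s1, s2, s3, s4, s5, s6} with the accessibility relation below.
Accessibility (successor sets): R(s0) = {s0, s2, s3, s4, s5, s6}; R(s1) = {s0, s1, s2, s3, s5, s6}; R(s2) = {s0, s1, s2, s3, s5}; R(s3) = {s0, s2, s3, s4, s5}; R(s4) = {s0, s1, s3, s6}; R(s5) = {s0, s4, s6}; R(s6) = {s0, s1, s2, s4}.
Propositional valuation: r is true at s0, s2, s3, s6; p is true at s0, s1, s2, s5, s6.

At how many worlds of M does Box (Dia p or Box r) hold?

7

Let φ = Box (Dia p or Box r). Evaluate φ at each world:
  s0 (successors {s0, s2, s3, s4, s5, s6}): φ is true.
  s1 (successors {s0, s1, s2, s3, s5, s6}): φ is true.
  s2 (successors {s0, s1, s2, s3, s5}): φ is true.
  s3 (successors {s0, s2, s3, s4, s5}): φ is true.
  s4 (successors {s0, s1, s3, s6}): φ is true.
  s5 (successors {s0, s4, s6}): φ is true.
  s6 (successors {s0, s1, s2, s4}): φ is true.
For instance, at s4:
  At s4: Box (Dia p or Box r) requires Dia p or Box r at every successor {s0, s1, s3, s6}.
    At s0: Dia p or Box r is true.
    At s1: Dia p or Box r is true.
    At s3: Dia p or Box r is true.
    At s6: Dia p or Box r is true.
  So Box (Dia p or Box r) is true at s4.
Satisfying worlds: {s0, s1, s2, s3, s4, s5, s6}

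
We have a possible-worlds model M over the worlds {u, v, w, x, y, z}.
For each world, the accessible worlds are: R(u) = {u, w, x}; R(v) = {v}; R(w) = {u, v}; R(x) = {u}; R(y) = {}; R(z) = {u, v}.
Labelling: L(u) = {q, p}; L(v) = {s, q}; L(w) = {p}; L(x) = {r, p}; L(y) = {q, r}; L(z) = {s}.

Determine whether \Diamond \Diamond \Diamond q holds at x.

Yes

At x: \Diamond \Diamond \Diamond q requires \Diamond \Diamond q at some successor in {u}.
  \Diamond \Diamond q holds at u, so \Diamond \Diamond \Diamond q is true at x.
    At u: \Diamond \Diamond q requires \Diamond q at some successor in {u, w, x}.
      \Diamond q holds at u, so \Diamond \Diamond q is true at u.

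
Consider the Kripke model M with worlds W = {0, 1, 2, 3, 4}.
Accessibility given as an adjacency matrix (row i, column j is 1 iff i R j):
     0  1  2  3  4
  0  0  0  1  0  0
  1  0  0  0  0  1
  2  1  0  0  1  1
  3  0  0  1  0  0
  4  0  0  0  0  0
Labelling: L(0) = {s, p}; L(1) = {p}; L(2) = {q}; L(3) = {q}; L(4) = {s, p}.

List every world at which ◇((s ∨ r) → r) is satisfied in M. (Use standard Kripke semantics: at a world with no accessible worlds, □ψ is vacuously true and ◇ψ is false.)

0, 2, 3

Let φ = ◇((s ∨ r) → r). Evaluate φ at each world:
  0 (successors {2}): φ is true.
  1 (successors {4}): φ is false.
  2 (successors {0, 3, 4}): φ is true.
  3 (successors {2}): φ is true.
  4 (successors ∅): φ is false.
For instance, at 0:
  At 0: ◇((s ∨ r) → r) requires (s ∨ r) → r at some successor in {2}.
    (s ∨ r) → r holds at 2, so ◇((s ∨ r) → r) is true at 0.
Satisfying worlds: {0, 2, 3}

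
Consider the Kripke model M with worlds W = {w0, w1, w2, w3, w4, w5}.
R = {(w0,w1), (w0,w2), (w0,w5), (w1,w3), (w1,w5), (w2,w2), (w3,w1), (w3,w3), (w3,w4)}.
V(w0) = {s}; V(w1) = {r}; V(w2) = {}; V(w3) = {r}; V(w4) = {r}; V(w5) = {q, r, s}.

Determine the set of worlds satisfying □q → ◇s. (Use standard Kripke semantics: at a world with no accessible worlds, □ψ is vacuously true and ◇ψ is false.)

Let φ = □q → ◇s. Evaluate φ at each world:
  w0 (successors {w1, w2, w5}): φ is true.
  w1 (successors {w3, w5}): φ is true.
  w2 (successors {w2}): φ is true.
  w3 (successors {w1, w3, w4}): φ is true.
  w4 (successors ∅): φ is false.
  w5 (successors ∅): φ is false.
For instance, at w0:
  At w0: □q is false, ◇s is true, so □q → ◇s is true.
    At w0: □q requires q at every successor {w1, w2, w5}.
      q fails at w1, so □q is false at w0.
    At w0: ◇s requires s at some successor in {w1, w2, w5}.
      s holds at w5, so ◇s is true at w0.
Satisfying worlds: {w0, w1, w2, w3}

w0, w1, w2, w3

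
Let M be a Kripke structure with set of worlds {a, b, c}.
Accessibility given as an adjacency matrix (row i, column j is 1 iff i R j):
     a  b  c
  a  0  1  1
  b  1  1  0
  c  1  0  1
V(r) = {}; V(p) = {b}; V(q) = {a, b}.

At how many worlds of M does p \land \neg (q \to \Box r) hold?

1

Recall that \Box ψ holds at a world iff ψ holds at every accessible world, and \Diamond ψ holds iff ψ holds at some accessible world.
Let φ = p \land \neg (q \to \Box r). Evaluate φ at each world:
  a (successors {b, c}): φ is false.
  b (successors {a, b}): φ is true.
  c (successors {a, c}): φ is false.
For instance, at b:
  At b: p is true, \neg (q \to \Box r) is true, so p \land \neg (q \to \Box r) is true.
    At b: q \to \Box r is false, so \neg (q \to \Box r) is true.
      At b: q is true, \Box r is false, so q \to \Box r is false.
Satisfying worlds: {b}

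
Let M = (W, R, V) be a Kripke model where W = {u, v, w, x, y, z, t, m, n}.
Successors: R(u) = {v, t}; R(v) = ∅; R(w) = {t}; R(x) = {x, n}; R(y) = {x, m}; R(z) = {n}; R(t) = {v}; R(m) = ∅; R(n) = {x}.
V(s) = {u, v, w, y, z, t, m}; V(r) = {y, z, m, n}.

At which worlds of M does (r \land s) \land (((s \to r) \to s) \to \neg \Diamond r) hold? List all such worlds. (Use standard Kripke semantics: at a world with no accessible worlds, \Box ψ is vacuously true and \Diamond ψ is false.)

Let φ = (r \land s) \land (((s \to r) \to s) \to \neg \Diamond r). Evaluate φ at each world:
  u (successors {v, t}): φ is false.
  v (successors ∅): φ is false.
  w (successors {t}): φ is false.
  x (successors {x, n}): φ is false.
  y (successors {x, m}): φ is false.
  z (successors {n}): φ is false.
  t (successors {v}): φ is false.
  m (successors ∅): φ is true.
  n (successors {x}): φ is false.
For instance, at w:
  At w: r \land s is false, ((s \to r) \to s) \to \neg \Diamond r is true, so (r \land s) \land (((s \to r) \to s) \to \neg \Diamond r) is false.
    At w: (s \to r) \to s is true, \neg \Diamond r is true, so ((s \to r) \to s) \to \neg \Diamond r is true.
      At w: \Diamond r is false, so \neg \Diamond r is true.
Satisfying worlds: {m}

m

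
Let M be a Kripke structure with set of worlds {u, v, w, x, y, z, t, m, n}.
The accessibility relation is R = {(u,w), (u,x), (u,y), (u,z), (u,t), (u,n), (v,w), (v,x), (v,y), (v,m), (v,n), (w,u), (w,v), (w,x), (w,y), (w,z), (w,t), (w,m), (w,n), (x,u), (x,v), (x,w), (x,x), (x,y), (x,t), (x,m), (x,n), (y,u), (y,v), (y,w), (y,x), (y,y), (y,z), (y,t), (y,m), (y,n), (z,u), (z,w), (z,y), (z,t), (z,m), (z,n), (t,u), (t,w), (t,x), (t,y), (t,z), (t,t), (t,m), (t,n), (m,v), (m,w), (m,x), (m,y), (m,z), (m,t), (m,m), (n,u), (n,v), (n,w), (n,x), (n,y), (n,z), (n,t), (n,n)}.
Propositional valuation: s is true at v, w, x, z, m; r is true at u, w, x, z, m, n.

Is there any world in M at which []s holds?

No

Let φ = []s. Evaluate φ at each world:
  u (successors {w, x, y, z, t, n}): φ is false.
  v (successors {w, x, y, m, n}): φ is false.
  w (successors {u, v, x, y, z, t, m, n}): φ is false.
  x (successors {u, v, w, x, y, t, m, n}): φ is false.
  y (successors {u, v, w, x, y, z, t, m, n}): φ is false.
  z (successors {u, w, y, t, m, n}): φ is false.
  t (successors {u, w, x, y, z, t, m, n}): φ is false.
  m (successors {v, w, x, y, z, t, m}): φ is false.
  n (successors {u, v, w, x, y, z, t, n}): φ is false.
For instance, at y:
  At y: []s requires s at every successor {u, v, w, x, y, z, t, m, n}.
    s fails at u, so []s is false at y.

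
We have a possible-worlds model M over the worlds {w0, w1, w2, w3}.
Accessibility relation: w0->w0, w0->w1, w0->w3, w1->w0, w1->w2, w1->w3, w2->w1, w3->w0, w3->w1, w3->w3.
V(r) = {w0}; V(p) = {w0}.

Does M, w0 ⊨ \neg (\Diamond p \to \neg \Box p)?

No

Recall that \Box ψ holds at a world iff ψ holds at every accessible world, and \Diamond ψ holds iff ψ holds at some accessible world.
At w0: \Diamond p \to \neg \Box p is true, so \neg (\Diamond p \to \neg \Box p) is false.
  At w0: \Diamond p is true, \neg \Box p is true, so \Diamond p \to \neg \Box p is true.
    At w0: \Diamond p requires p at some successor in {w0, w1, w3}.
      p holds at w0, so \Diamond p is true at w0.
    At w0: \Box p is false, so \neg \Box p is true.
      At w0: \Box p requires p at every successor {w0, w1, w3}.
        p fails at w1, so \Box p is false at w0.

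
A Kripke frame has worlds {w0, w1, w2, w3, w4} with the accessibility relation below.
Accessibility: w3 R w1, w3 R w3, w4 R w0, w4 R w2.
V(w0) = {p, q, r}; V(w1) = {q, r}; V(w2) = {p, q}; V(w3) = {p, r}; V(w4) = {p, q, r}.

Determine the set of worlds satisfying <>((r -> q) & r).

Let φ = <>((r -> q) & r). Evaluate φ at each world:
  w0 (successors ∅): φ is false.
  w1 (successors ∅): φ is false.
  w2 (successors ∅): φ is false.
  w3 (successors {w1, w3}): φ is true.
  w4 (successors {w0, w2}): φ is true.
For instance, at w4:
  At w4: <>((r -> q) & r) requires (r -> q) & r at some successor in {w0, w2}.
    (r -> q) & r holds at w0, so <>((r -> q) & r) is true at w4.
Satisfying worlds: {w3, w4}

w3, w4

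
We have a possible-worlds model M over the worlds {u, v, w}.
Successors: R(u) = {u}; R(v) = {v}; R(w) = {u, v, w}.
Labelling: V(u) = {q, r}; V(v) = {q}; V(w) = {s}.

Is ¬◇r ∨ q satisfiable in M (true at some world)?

Yes

Let φ = ¬◇r ∨ q. Evaluate φ at each world:
  u (successors {u}): φ is true.
  v (successors {v}): φ is true.
  w (successors {u, v, w}): φ is false.
Detail at u (witness):
  At u: ¬◇r is false, q is true, so ¬◇r ∨ q is true.
    At u: ◇r is true, so ¬◇r is false.
      At u: ◇r requires r at some successor in {u}.
        r holds at u, so ◇r is true at u.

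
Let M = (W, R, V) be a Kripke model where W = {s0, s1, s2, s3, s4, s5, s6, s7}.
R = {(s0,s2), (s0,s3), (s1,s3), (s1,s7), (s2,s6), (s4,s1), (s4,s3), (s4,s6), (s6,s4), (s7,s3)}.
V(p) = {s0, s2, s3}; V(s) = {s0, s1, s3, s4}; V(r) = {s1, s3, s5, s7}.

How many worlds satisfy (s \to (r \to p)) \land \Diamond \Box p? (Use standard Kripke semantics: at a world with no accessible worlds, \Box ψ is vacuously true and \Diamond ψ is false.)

Let φ = (s \to (r \to p)) \land \Diamond \Box p. Evaluate φ at each world:
  s0 (successors {s2, s3}): φ is true.
  s1 (successors {s3, s7}): φ is false.
  s2 (successors {s6}): φ is false.
  s3 (successors ∅): φ is false.
  s4 (successors {s1, s3, s6}): φ is true.
  s5 (successors ∅): φ is false.
  s6 (successors {s4}): φ is false.
  s7 (successors {s3}): φ is true.
For instance, at s4:
  At s4: s \to (r \to p) is true, \Diamond \Box p is true, so (s \to (r \to p)) \land \Diamond \Box p is true.
    At s4: \Diamond \Box p requires \Box p at some successor in {s1, s3, s6}.
      \Box p holds at s3, so \Diamond \Box p is true at s4.
Satisfying worlds: {s0, s4, s7}

3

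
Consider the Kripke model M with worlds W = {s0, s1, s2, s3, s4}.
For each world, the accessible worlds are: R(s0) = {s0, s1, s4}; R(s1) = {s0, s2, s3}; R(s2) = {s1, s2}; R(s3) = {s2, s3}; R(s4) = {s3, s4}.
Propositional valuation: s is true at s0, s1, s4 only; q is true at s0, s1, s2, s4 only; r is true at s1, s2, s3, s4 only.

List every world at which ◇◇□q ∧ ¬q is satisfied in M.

s3

Let φ = ◇◇□q ∧ ¬q. Evaluate φ at each world:
  s0 (successors {s0, s1, s4}): φ is false.
  s1 (successors {s0, s2, s3}): φ is false.
  s2 (successors {s1, s2}): φ is false.
  s3 (successors {s2, s3}): φ is true.
  s4 (successors {s3, s4}): φ is false.
For instance, at s4:
  At s4: ◇◇□q is true, ¬q is false, so ◇◇□q ∧ ¬q is false.
    At s4: ◇◇□q requires ◇□q at some successor in {s3, s4}.
      ◇□q holds at s3, so ◇◇□q is true at s4.
Satisfying worlds: {s3}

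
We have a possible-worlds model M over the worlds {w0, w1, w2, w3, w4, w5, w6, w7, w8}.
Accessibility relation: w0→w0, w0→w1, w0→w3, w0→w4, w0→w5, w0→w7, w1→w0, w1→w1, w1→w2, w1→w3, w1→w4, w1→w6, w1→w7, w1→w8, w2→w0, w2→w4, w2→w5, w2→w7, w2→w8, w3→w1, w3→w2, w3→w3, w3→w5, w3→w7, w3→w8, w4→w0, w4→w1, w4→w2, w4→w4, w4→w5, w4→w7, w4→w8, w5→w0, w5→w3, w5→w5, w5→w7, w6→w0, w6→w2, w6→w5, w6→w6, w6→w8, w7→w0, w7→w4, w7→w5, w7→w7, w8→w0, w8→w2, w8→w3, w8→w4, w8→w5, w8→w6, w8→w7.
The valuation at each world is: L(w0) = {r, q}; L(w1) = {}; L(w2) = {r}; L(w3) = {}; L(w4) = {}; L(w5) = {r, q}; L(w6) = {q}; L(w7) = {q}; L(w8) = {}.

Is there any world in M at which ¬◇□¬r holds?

Yes

Let φ = ¬◇□¬r. Evaluate φ at each world:
  w0 (successors {w0, w1, w3, w4, w5, w7}): φ is true.
  w1 (successors {w0, w1, w2, w3, w4, w6, w7, w8}): φ is true.
  w2 (successors {w0, w4, w5, w7, w8}): φ is true.
  w3 (successors {w1, w2, w3, w5, w7, w8}): φ is true.
  w4 (successors {w0, w1, w2, w4, w5, w7, w8}): φ is true.
  w5 (successors {w0, w3, w5, w7}): φ is true.
  w6 (successors {w0, w2, w5, w6, w8}): φ is true.
  w7 (successors {w0, w4, w5, w7}): φ is true.
  w8 (successors {w0, w2, w3, w4, w5, w6, w7}): φ is true.
Detail at w0 (witness):
  At w0: ◇□¬r is false, so ¬◇□¬r is true.
    At w0: ◇□¬r requires □¬r at some successor in {w0, w1, w3, w4, w5, w7}.
      At w0: □¬r is false.
      At w1: □¬r is false.
      At w3: □¬r is false.
      At w4: □¬r is false.
      At w5: □¬r is false.
      At w7: □¬r is false.
    So ◇□¬r is false at w0.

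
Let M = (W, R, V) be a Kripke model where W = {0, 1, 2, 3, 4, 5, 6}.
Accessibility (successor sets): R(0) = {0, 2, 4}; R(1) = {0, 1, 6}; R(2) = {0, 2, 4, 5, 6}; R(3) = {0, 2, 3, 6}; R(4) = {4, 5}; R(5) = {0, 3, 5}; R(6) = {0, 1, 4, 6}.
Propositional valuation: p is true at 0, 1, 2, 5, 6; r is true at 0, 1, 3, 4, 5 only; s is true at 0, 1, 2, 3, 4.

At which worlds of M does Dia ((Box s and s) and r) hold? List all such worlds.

Let φ = Dia ((Box s and s) and r). Evaluate φ at each world:
  0 (successors {0, 2, 4}): φ is true.
  1 (successors {0, 1, 6}): φ is true.
  2 (successors {0, 2, 4, 5, 6}): φ is true.
  3 (successors {0, 2, 3, 6}): φ is true.
  4 (successors {4, 5}): φ is false.
  5 (successors {0, 3, 5}): φ is true.
  6 (successors {0, 1, 4, 6}): φ is true.
For instance, at 6:
  At 6: Dia ((Box s and s) and r) requires (Box s and s) and r at some successor in {0, 1, 4, 6}.
    (Box s and s) and r holds at 0, so Dia ((Box s and s) and r) is true at 6.
      At 0: Box s and s is true, r is true, so (Box s and s) and r is true.
Satisfying worlds: {0, 1, 2, 3, 5, 6}

0, 1, 2, 3, 5, 6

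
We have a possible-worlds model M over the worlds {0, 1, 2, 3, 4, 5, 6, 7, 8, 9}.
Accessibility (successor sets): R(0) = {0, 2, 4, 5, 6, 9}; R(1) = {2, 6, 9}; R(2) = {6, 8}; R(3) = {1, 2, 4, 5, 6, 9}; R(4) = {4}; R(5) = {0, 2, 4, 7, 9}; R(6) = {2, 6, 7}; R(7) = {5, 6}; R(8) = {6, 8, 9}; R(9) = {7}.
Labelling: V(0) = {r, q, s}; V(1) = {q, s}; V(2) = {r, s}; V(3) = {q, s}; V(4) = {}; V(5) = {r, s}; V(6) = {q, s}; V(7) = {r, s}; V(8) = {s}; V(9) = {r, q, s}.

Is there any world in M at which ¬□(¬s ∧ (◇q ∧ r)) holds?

Yes

Let φ = ¬□(¬s ∧ (◇q ∧ r)). Evaluate φ at each world:
  0 (successors {0, 2, 4, 5, 6, 9}): φ is true.
  1 (successors {2, 6, 9}): φ is true.
  2 (successors {6, 8}): φ is true.
  3 (successors {1, 2, 4, 5, 6, 9}): φ is true.
  4 (successors {4}): φ is true.
  5 (successors {0, 2, 4, 7, 9}): φ is true.
  6 (successors {2, 6, 7}): φ is true.
  7 (successors {5, 6}): φ is true.
  8 (successors {6, 8, 9}): φ is true.
  9 (successors {7}): φ is true.
Detail at 0 (witness):
  At 0: □(¬s ∧ (◇q ∧ r)) is false, so ¬□(¬s ∧ (◇q ∧ r)) is true.
    At 0: □(¬s ∧ (◇q ∧ r)) requires ¬s ∧ (◇q ∧ r) at every successor {0, 2, 4, 5, 6, 9}.
      ¬s ∧ (◇q ∧ r) fails at 0, so □(¬s ∧ (◇q ∧ r)) is false at 0.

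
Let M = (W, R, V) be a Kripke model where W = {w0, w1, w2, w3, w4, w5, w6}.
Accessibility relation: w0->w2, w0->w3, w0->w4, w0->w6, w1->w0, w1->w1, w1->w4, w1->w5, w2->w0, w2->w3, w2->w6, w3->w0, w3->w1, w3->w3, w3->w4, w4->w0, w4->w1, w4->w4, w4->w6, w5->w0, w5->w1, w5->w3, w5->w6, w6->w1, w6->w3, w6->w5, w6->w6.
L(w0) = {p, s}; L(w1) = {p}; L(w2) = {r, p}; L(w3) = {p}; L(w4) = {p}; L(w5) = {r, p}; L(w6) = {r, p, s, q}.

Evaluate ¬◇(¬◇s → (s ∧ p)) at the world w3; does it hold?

At w3: ◇(¬◇s → (s ∧ p)) is true, so ¬◇(¬◇s → (s ∧ p)) is false.
  At w3: ◇(¬◇s → (s ∧ p)) requires ¬◇s → (s ∧ p) at some successor in {w0, w1, w3, w4}.
    ¬◇s → (s ∧ p) holds at w0, so ◇(¬◇s → (s ∧ p)) is true at w3.
      At w0: ¬◇s is false, s ∧ p is true, so ¬◇s → (s ∧ p) is true.

No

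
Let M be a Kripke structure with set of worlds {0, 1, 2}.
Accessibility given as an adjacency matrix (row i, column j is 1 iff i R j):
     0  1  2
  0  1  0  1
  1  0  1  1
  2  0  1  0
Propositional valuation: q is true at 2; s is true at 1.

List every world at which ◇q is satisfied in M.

0, 1

Let φ = ◇q. Evaluate φ at each world:
  0 (successors {0, 2}): φ is true.
  1 (successors {1, 2}): φ is true.
  2 (successors {1}): φ is false.
For instance, at 0:
  At 0: ◇q requires q at some successor in {0, 2}.
    q holds at 2, so ◇q is true at 0.
Satisfying worlds: {0, 1}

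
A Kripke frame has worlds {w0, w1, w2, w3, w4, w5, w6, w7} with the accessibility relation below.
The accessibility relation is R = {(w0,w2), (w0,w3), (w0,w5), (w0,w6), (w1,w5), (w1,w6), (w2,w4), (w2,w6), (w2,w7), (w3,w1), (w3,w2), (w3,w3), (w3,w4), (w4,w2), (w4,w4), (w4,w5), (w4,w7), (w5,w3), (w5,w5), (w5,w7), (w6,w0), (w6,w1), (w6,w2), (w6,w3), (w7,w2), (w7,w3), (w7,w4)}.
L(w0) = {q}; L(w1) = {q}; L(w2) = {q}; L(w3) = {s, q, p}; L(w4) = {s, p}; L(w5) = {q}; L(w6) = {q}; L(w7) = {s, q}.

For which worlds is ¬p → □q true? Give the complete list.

w0, w1, w3, w4, w5, w6

Recall that □ψ holds at a world iff ψ holds at every accessible world, and ◇ψ holds iff ψ holds at some accessible world.
Let φ = ¬p → □q. Evaluate φ at each world:
  w0 (successors {w2, w3, w5, w6}): φ is true.
  w1 (successors {w5, w6}): φ is true.
  w2 (successors {w4, w6, w7}): φ is false.
  w3 (successors {w1, w2, w3, w4}): φ is true.
  w4 (successors {w2, w4, w5, w7}): φ is true.
  w5 (successors {w3, w5, w7}): φ is true.
  w6 (successors {w0, w1, w2, w3}): φ is true.
  w7 (successors {w2, w3, w4}): φ is false.
For instance, at w5:
  At w5: ¬p is true, □q is true, so ¬p → □q is true.
    At w5: □q requires q at every successor {w3, w5, w7}.
      At w3: q is true.
      At w5: q is true.
      At w7: q is true.
    So □q is true at w5.
Satisfying worlds: {w0, w1, w3, w4, w5, w6}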